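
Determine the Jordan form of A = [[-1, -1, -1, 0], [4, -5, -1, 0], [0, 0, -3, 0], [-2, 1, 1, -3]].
J = [[-3, 1, 0, 0], [0, -3, 1, 0], [0, 0, -3, 0], [0, 0, 0, -3]]

The characteristic polynomial is det(xI - A) = (x + 3)^4, so the eigenvalues are -3 (algebraic multiplicity 4).

For λ = -3: rank(A + 3I) = 2, rank((A + 3I)^2) = 1, rank((A + 3I)^3) = 0. The eigenspace has dimension 4 - 2 = 2, so there are 2 Jordan blocks; the rank sequence gives block sizes [3, 1].

Assembling the blocks gives the Jordan form J above.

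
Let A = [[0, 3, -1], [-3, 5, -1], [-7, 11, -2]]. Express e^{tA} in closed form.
e^{tA} = [[(-t^2/2 - t + 1)*e^{t}, t*(3 - t)*e^{t}, t*(t - 2)*e^{t}/2], [t*(-t - 3)*e^{t}, (-2*t^2 + 4*t + 1)*e^{t}, t*(t - 1)*e^{t}], [t*(-5*t - 14)*e^{t}/2, t*(11 - 5*t)*e^{t}, (5*t^2 - 6*t + 2)*e^{t}/2]]

A has Jordan form J = [[1, 1, 0], [0, 1, 1], [0, 0, 1]] with A = PJP^{-1}, so e^{tA} = P e^{tJ} P^{-1}.

For a Jordan block J_k(λ), e^{tJ_k(λ)} = e^{λt} · (I + tN + t^2 N^2/2! + ... + t^{k-1} N^{k-1}/(k-1)!) where N is the nilpotent superdiagonal part.

Assembling the blocks and conjugating back gives the entries of e^{tA} as shown above.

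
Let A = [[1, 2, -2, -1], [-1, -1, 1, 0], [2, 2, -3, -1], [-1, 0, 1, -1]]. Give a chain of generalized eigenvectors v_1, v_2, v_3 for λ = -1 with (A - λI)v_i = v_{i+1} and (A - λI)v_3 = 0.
We seek v_1 ∈ ker((A + I)^3) \ ker((A + I)^2), then set v_{i+1} = (A + I) v_i.

One such chain is v_1 = [[1, 1, 2, 1]]^T, v_2 = [[-1, 1, -1, 1]]^T, v_3 = [[1, 0, 1, 0]]^T. Check: (A + I) v_3 = [[0, 0, 0, 0]]^T = 0.

v_1 = [[1, 1, 2, 1]]^T, v_2 = [[-1, 1, -1, 1]]^T, v_3 = [[1, 0, 1, 0]]^T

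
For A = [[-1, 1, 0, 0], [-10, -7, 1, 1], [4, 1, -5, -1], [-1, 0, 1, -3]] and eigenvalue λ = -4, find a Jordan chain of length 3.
We seek v_1 ∈ ker((A + 4I)^3) \ ker((A + 4I)^2), then set v_{i+1} = (A + 4I) v_i.

One such chain is v_1 = [[0, -1, 1, 0]]^T, v_2 = [[-1, 4, -2, 1]]^T, v_3 = [[1, -3, 1, 0]]^T. Check: (A + 4I) v_3 = [[0, 0, 0, 0]]^T = 0.

v_1 = [[0, -1, 1, 0]]^T, v_2 = [[-1, 4, -2, 1]]^T, v_3 = [[1, -3, 1, 0]]^T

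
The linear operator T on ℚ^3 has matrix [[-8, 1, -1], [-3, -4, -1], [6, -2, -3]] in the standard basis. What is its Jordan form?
J = [[-5, 1, 0], [0, -5, 0], [0, 0, -5]]

The characteristic polynomial is det(xI - A) = (x + 5)^3, so the eigenvalues are -5 (algebraic multiplicity 3).

For λ = -5: rank(A + 5I) = 1, rank((A + 5I)^2) = 0. The eigenspace has dimension 3 - 1 = 2, so there are 2 Jordan blocks; the rank sequence gives block sizes [2, 1].

Assembling the blocks gives the Jordan form J above.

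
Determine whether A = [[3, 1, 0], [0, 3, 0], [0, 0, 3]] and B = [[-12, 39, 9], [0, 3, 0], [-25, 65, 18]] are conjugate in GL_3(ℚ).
Two matrices over a field are similar if and only if they have the same invariant factors.

Both A and B have characteristic polynomial (x - 3)^3 and minimal polynomial (x - 3)^2. Computing further, both have invariant factors x - 3, (x - 3)^2. Hence A and B are similar.

Yes.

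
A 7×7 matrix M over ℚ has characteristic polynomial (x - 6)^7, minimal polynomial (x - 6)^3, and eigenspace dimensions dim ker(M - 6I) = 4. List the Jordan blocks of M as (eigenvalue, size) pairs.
λ = 6: algebraic multiplicity 7 (exponent in χ_M), largest block size 3 (exponent in m_M), 4 blocks (geometric multiplicity). These force block sizes [3, 2, 1, 1].

Jordan blocks: (6, 3), (6, 2), (6, 1), (6, 1)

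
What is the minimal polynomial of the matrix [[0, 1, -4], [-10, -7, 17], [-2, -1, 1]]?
m_A(x) = (x + 2)^3

The characteristic polynomial factors as (x + 2)^3. The minimal polynomial is ∏(x - λ)^{k_λ} where k_λ is the size of the largest Jordan block at λ.

For λ = -2: rank(A + 2I) = 2, and the largest Jordan block has size 3 (the smallest k with rank((A + 2I)^k) = rank((A + 2I)^(k+1))).

So m_A(x) = (x + 2)^3.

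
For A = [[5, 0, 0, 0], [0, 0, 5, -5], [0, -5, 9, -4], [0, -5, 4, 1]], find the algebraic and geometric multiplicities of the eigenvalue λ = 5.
algebraic multiplicity 3, geometric multiplicity 2

The characteristic polynomial is x(x - 5)^3, so the factor x - 5 appears with exponent 3: the algebraic multiplicity is 3.

rank(A - 5I) = 2, so the eigenspace has dimension 4 - 2 = 2: the geometric multiplicity is 2.

Since 2 < 3, A is not diagonalizable.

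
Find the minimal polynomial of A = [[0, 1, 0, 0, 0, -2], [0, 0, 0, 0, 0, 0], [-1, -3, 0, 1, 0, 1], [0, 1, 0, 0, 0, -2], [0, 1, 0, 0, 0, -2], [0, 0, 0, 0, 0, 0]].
m_A(x) = x^2

The characteristic polynomial factors as x^6. The minimal polynomial is ∏(x - λ)^{k_λ} where k_λ is the size of the largest Jordan block at λ.

For λ = 0: rank(A) = 2, and the largest Jordan block has size 2 (the smallest k with rank(A^k) = rank(A^(k+1))).

So m_A(x) = x^2.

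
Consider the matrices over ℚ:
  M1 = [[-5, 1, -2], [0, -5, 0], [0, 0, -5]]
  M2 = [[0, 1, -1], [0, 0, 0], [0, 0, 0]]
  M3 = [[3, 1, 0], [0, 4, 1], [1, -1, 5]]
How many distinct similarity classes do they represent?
3 classes: {M1}, {M2}, {M3}

Characteristic polynomials: χ_{M1} = (x + 5)^3, χ_{M2} = x^3, χ_{M3} = (x - 4)^3.

{M1}: invariant factors x + 5, (x + 5)^2.

{M2}: invariant factors x, x^2.

{M3}: invariant factors (x - 4)^3.

Matrices are similar if and only if their invariant-factor lists agree; the partition into similarity classes is {M1}, {M2}, {M3}.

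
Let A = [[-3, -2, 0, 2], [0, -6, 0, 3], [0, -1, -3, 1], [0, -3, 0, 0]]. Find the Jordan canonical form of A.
J = [[-3, 1, 0, 0], [0, -3, 0, 0], [0, 0, -3, 0], [0, 0, 0, -3]]

The characteristic polynomial is det(xI - A) = (x + 3)^4, so the eigenvalues are -3 (algebraic multiplicity 4).

For λ = -3: rank(A + 3I) = 1, rank((A + 3I)^2) = 0. The eigenspace has dimension 4 - 1 = 3, so there are 3 Jordan blocks; the rank sequence gives block sizes [2, 1, 1].

Assembling the blocks gives the Jordan form J above.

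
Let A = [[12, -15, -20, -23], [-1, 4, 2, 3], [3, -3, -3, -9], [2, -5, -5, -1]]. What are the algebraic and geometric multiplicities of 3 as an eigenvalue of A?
algebraic multiplicity 4, geometric multiplicity 2

The characteristic polynomial is (x - 3)^4, so the factor x - 3 appears with exponent 4: the algebraic multiplicity is 4.

rank(A - 3I) = 2, so the eigenspace has dimension 4 - 2 = 2: the geometric multiplicity is 2.

Since 2 < 4, A is not diagonalizable.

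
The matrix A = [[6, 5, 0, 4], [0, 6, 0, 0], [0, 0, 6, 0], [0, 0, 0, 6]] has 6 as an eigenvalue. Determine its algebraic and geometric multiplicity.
algebraic multiplicity 4, geometric multiplicity 3

The characteristic polynomial is (x - 6)^4, so the factor x - 6 appears with exponent 4: the algebraic multiplicity is 4.

rank(A - 6I) = 1, so the eigenspace has dimension 4 - 1 = 3: the geometric multiplicity is 3.

Since 3 < 4, A is not diagonalizable.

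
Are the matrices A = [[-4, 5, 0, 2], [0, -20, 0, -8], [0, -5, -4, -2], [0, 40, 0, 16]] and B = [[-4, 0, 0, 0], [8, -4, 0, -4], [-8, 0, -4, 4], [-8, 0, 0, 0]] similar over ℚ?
No.

Both have characteristic polynomial x(x + 4)^3, but the minimal polynomial of A is x(x + 4)^2 while the minimal polynomial of B is x(x + 4). The minimal polynomial is a similarity invariant, so A and B are not similar.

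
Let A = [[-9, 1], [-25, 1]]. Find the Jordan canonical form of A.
The characteristic polynomial is det(xI - A) = (x + 4)^2, so the eigenvalues are -4 (algebraic multiplicity 2).

For λ = -4: rank(A + 4I) = 1, rank((A + 4I)^2) = 0. The eigenspace has dimension 2 - 1 = 1, so there is 1 Jordan block; the rank sequence gives block sizes [2].

Assembling the blocks gives the Jordan form J above.

J = [[-4, 1], [0, -4]]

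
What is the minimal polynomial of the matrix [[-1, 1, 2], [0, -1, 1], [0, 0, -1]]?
The characteristic polynomial factors as (x + 1)^3. The minimal polynomial is ∏(x - λ)^{k_λ} where k_λ is the size of the largest Jordan block at λ.

For λ = -1: rank(A + I) = 2, and the largest Jordan block has size 3 (the smallest k with rank((A + I)^k) = rank((A + I)^(k+1))).

So m_A(x) = (x + 1)^3.

m_A(x) = (x + 1)^3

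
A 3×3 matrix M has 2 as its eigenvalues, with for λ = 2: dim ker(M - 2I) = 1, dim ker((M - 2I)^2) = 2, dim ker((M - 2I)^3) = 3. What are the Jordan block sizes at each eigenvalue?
λ = 2: successive nullity increments [1, 1, 1] count blocks of size ≥ k; block sizes are [3].

Jordan blocks: (2, 3)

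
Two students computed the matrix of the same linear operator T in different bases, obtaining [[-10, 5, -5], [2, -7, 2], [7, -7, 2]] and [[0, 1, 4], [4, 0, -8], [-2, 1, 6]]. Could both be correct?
No.

trace(A) = -15 but trace(B) = 6. The trace is a similarity invariant, so A and B are not similar.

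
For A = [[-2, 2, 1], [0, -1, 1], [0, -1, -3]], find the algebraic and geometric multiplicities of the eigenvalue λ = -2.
algebraic multiplicity 3, geometric multiplicity 1

The characteristic polynomial is (x + 2)^3, so the factor x + 2 appears with exponent 3: the algebraic multiplicity is 3.

rank(A + 2I) = 2, so the eigenspace has dimension 3 - 2 = 1: the geometric multiplicity is 1.

Since 1 < 3, A is not diagonalizable.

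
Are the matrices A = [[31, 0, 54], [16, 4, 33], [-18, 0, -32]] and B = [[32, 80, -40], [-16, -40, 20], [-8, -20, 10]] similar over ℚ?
trace(A) = 3 but trace(B) = 2. The trace is a similarity invariant, so A and B are not similar.

No.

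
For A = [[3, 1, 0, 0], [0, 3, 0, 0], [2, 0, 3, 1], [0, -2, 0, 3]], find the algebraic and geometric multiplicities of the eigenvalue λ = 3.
algebraic multiplicity 4, geometric multiplicity 2

The characteristic polynomial is (x - 3)^4, so the factor x - 3 appears with exponent 4: the algebraic multiplicity is 4.

rank(A - 3I) = 2, so the eigenspace has dimension 4 - 2 = 2: the geometric multiplicity is 2.

Since 2 < 4, A is not diagonalizable.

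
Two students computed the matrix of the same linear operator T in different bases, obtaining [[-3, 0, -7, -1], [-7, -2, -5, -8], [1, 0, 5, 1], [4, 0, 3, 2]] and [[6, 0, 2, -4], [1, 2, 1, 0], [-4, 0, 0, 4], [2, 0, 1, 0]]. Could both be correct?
No.

trace(A) = 2 but trace(B) = 8. The trace is a similarity invariant, so A and B are not similar.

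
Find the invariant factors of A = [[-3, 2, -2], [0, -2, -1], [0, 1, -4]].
The Jordan structure of A has elementary divisors (x + 3)^2, (x + 3). Arranging the block sizes at each eigenvalue in decreasing order and taking row products gives the invariant factors.

Invariant factors (smallest first, each dividing the next): x + 3, (x + 3)^2.

Check: the last factor (x + 3)^2 is the minimal polynomial, and the product (x + 3)^3 is the characteristic polynomial.

x + 3, (x + 3)^2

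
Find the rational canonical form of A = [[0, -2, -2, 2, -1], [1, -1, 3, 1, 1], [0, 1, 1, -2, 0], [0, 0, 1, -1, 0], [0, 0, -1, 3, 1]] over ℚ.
The invariant factors of A (the non-unit diagonal entries of the Smith normal form of xI - A over ℚ[x]) are x^3(x - 1)(x + 1), each dividing the next. The characteristic polynomial is their product, x^3(x - 1)(x + 1).

The rational canonical form is the block-diagonal matrix of companion matrices C(f_i):
R = [[0, 0, 0, 0, 0], [1, 0, 0, 0, 0], [0, 1, 0, 0, 0], [0, 0, 1, 0, 1], [0, 0, 0, 1, 0]].

R = [[0, 0, 0, 0, 0], [1, 0, 0, 0, 0], [0, 1, 0, 0, 0], [0, 0, 1, 0, 1], [0, 0, 0, 1, 0]]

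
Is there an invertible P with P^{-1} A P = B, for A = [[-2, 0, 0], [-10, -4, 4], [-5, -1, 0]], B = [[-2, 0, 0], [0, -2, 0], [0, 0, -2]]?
Both have characteristic polynomial (x + 2)^3, but the minimal polynomial of A is (x + 2)^2 while the minimal polynomial of B is x + 2. The minimal polynomial is a similarity invariant, so A and B are not similar.

No.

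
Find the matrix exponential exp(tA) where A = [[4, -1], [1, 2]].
e^{tA} = [[(t + 1)*e^{3*t}, -t*e^{3*t}], [t*e^{3*t}, (1 - t)*e^{3*t}]]

A has Jordan form J = [[3, 1], [0, 3]] with A = PJP^{-1}, so e^{tA} = P e^{tJ} P^{-1}.

For a Jordan block J_k(λ), e^{tJ_k(λ)} = e^{λt} · (I + tN + t^2 N^2/2! + ... + t^{k-1} N^{k-1}/(k-1)!) where N is the nilpotent superdiagonal part.

Assembling the blocks and conjugating back gives the entries of e^{tA} as shown above.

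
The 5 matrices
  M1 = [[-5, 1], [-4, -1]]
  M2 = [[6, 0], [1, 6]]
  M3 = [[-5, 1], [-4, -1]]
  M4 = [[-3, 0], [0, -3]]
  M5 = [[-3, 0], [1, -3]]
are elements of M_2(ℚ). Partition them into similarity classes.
Characteristic polynomials: χ_{M1} = (x + 3)^2, χ_{M2} = (x - 6)^2, χ_{M3} = (x + 3)^2, χ_{M4} = (x + 3)^2, χ_{M5} = (x + 3)^2.

{M1, M3, M5}: invariant factors (x + 3)^2.

{M2}: invariant factors (x - 6)^2.

{M4}: invariant factors x + 3, x + 3.

Matrices are similar if and only if their invariant-factor lists agree; the partition into similarity classes is {M1, M3, M5}, {M2}, {M4}.

3 classes: {M1, M3, M5}, {M2}, {M4}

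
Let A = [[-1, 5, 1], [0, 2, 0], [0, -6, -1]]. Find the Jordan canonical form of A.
The characteristic polynomial is det(xI - A) = (x - 2)(x + 1)^2, so the eigenvalues are -1 (algebraic multiplicity 2), 2 (algebraic multiplicity 1).

For λ = -1: rank(A + I) = 2, rank((A + I)^2) = 1. The eigenspace has dimension 3 - 2 = 1, so there is 1 Jordan block; the rank sequence gives block sizes [2].

For λ = 2: algebraic multiplicity 1 gives one 1×1 block.

Assembling the blocks gives the Jordan form J above.

J = [[-1, 1, 0], [0, -1, 0], [0, 0, 2]]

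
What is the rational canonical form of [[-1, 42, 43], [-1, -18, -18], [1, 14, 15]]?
R = [[0, 0, 64], [1, 0, 16], [0, 1, -4]]

The invariant factors of A (the non-unit diagonal entries of the Smith normal form of xI - A over ℚ[x]) are (x - 4)(x + 4)^2, each dividing the next. The characteristic polynomial is their product, (x - 4)(x + 4)^2.

The rational canonical form is the block-diagonal matrix of companion matrices C(f_i):
R = [[0, 0, 64], [1, 0, 16], [0, 1, -4]].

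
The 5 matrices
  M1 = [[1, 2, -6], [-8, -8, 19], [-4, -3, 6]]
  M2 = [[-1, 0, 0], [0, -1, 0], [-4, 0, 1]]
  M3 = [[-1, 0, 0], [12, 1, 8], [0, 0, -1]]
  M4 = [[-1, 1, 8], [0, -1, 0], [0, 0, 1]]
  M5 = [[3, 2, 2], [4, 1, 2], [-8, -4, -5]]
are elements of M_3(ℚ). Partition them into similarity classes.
2 classes: {M1, M4}, {M2, M3, M5}

Characteristic polynomials: χ_{M1} = (x - 1)(x + 1)^2, χ_{M2} = (x - 1)(x + 1)^2, χ_{M3} = (x - 1)(x + 1)^2, χ_{M4} = (x - 1)(x + 1)^2, χ_{M5} = (x - 1)(x + 1)^2.

{M1, M4}: invariant factors (x - 1)(x + 1)^2.

{M2, M3, M5}: invariant factors x + 1, (x - 1)(x + 1).

Matrices are similar if and only if their invariant-factor lists agree; the partition into similarity classes is {M1, M4}, {M2, M3, M5}.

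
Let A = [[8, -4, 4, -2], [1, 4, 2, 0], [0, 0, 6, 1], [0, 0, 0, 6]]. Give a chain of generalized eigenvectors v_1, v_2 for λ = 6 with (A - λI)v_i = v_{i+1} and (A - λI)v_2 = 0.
v_1 = [[-5, -4, -1, 0]]^T, v_2 = [[2, 1, 0, 0]]^T

We seek v_1 ∈ ker((A - 6I)^2) \ ker(A - 6I), then set v_{i+1} = (A - 6I) v_i.

One such chain is v_1 = [[-5, -4, -1, 0]]^T, v_2 = [[2, 1, 0, 0]]^T. Check: (A - 6I) v_2 = [[0, 0, 0, 0]]^T = 0.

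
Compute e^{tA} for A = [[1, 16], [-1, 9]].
A has Jordan form J = [[5, 1], [0, 5]] with A = PJP^{-1}, so e^{tA} = P e^{tJ} P^{-1}.

For a Jordan block J_k(λ), e^{tJ_k(λ)} = e^{λt} · (I + tN + t^2 N^2/2! + ... + t^{k-1} N^{k-1}/(k-1)!) where N is the nilpotent superdiagonal part.

Assembling the blocks and conjugating back gives the entries of e^{tA} as shown above.

e^{tA} = [[(1 - 4*t)*e^{5*t}, 16*t*e^{5*t}], [-t*e^{5*t}, (4*t + 1)*e^{5*t}]]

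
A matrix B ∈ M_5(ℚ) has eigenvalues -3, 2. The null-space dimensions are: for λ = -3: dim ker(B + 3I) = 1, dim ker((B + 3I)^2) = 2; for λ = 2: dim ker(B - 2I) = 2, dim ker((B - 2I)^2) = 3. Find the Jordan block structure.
λ = -3: successive nullity increments [1, 1] count blocks of size ≥ k; block sizes are [2].
λ = 2: successive nullity increments [2, 1] count blocks of size ≥ k; block sizes are [2, 1].

Jordan blocks: (-3, 2), (2, 2), (2, 1)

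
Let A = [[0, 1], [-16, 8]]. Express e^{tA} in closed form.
e^{tA} = [[(1 - 4*t)*e^{4*t}, t*e^{4*t}], [-16*t*e^{4*t}, (4*t + 1)*e^{4*t}]]

A has Jordan form J = [[4, 1], [0, 4]] with A = PJP^{-1}, so e^{tA} = P e^{tJ} P^{-1}.

For a Jordan block J_k(λ), e^{tJ_k(λ)} = e^{λt} · (I + tN + t^2 N^2/2! + ... + t^{k-1} N^{k-1}/(k-1)!) where N is the nilpotent superdiagonal part.

Assembling the blocks and conjugating back gives the entries of e^{tA} as shown above.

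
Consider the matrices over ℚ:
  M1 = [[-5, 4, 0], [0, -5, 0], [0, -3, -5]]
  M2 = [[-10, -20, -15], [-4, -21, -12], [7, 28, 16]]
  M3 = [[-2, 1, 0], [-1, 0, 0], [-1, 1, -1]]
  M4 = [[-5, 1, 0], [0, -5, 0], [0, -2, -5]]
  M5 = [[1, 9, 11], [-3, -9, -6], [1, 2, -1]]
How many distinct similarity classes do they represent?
Characteristic polynomials: χ_{M1} = (x + 5)^3, χ_{M2} = (x + 5)^3, χ_{M3} = (x + 1)^3, χ_{M4} = (x + 5)^3, χ_{M5} = (x + 3)^3.

{M1, M2, M4}: invariant factors x + 5, (x + 5)^2.

{M3}: invariant factors x + 1, (x + 1)^2.

{M5}: invariant factors (x + 3)^3.

Matrices are similar if and only if their invariant-factor lists agree; the partition into similarity classes is {M1, M2, M4}, {M3}, {M5}.

3 classes: {M1, M2, M4}, {M3}, {M5}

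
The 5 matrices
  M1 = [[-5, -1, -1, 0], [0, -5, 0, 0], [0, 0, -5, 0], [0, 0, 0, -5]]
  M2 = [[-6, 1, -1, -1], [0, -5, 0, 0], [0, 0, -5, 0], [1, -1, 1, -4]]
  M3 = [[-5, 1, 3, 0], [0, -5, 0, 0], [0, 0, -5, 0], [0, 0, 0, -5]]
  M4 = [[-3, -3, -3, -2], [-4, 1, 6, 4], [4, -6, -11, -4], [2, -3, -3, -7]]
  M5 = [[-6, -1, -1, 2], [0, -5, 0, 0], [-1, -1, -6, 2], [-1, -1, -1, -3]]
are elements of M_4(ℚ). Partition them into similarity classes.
1 class: {M1, M2, M3, M4, M5}

Characteristic polynomials: χ_{M1} = (x + 5)^4, χ_{M2} = (x + 5)^4, χ_{M3} = (x + 5)^4, χ_{M4} = (x + 5)^4, χ_{M5} = (x + 5)^4.

{M1, M2, M3, M4, M5}: invariant factors x + 5, x + 5, (x + 5)^2.

Matrices are similar if and only if their invariant-factor lists agree; the partition into similarity classes is {M1, M2, M3, M4, M5}.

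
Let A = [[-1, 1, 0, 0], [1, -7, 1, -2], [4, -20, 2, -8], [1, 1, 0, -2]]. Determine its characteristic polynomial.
χ_A(x) = (x + 2)^4

xI - A = [[x + 1, -1, 0, 0], [-1, x + 7, -1, 2], [-4, 20, x - 2, 8], [-1, -1, 0, x + 2]].

Expanding det(xI - A) along the first row:
det(xI - A) = + (x + 1)·det([[x + 7, -1, 2], [20, x - 2, 8], [-1, 0, x + 2]]) - (-1)·det([[-1, -1, 2], [-4, x - 2, 8], [-1, 0, x + 2]]) + (0)·det([[-1, x + 7, 2], [-4, 20, 8], [-1, -1, x + 2]]) - (0)·det([[-1, x + 7, -1], [-4, 20, x - 2], [-1, -1, 0]]).

Evaluating gives χ_A(x) = x^4 + 8x^3 + 24x^2 + 32x + 16 = (x + 2)^4.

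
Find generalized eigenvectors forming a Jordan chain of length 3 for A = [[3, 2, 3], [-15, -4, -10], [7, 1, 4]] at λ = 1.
v_1 = [[0, 3, -2]]^T, v_2 = [[0, 5, -3]]^T, v_3 = [[1, 5, -4]]^T

We seek v_1 ∈ ker((A - I)^3) \ ker((A - I)^2), then set v_{i+1} = (A - I) v_i.

One such chain is v_1 = [[0, 3, -2]]^T, v_2 = [[0, 5, -3]]^T, v_3 = [[1, 5, -4]]^T. Check: (A - I) v_3 = [[0, 0, 0]]^T = 0.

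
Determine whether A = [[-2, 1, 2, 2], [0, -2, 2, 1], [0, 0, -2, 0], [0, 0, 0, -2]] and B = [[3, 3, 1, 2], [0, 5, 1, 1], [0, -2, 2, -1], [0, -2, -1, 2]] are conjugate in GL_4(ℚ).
No.

trace(A) = -8 but trace(B) = 12. The trace is a similarity invariant, so A and B are not similar.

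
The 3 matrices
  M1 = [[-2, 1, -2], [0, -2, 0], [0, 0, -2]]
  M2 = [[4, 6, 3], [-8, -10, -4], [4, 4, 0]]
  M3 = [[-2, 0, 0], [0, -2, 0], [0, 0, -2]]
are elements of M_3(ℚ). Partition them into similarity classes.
Characteristic polynomials: χ_{M1} = (x + 2)^3, χ_{M2} = (x + 2)^3, χ_{M3} = (x + 2)^3.

{M1, M2}: invariant factors x + 2, (x + 2)^2.

{M3}: invariant factors x + 2, x + 2, x + 2.

Matrices are similar if and only if their invariant-factor lists agree; the partition into similarity classes is {M1, M2}, {M3}.

2 classes: {M1, M2}, {M3}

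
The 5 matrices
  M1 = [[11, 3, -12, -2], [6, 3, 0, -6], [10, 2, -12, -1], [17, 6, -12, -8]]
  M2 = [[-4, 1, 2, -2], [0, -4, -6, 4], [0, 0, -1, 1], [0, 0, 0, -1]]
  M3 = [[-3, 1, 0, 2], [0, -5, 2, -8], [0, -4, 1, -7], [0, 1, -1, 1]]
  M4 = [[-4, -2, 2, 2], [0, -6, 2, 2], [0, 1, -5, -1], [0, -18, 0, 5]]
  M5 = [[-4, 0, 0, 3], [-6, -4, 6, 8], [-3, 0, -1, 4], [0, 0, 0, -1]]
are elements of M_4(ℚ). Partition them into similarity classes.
Characteristic polynomials: χ_{M1} = x^2(x + 3)^2, χ_{M2} = (x + 1)^2(x + 4)^2, χ_{M3} = x^2(x + 3)^2, χ_{M4} = (x + 1)^2(x + 4)^2, χ_{M5} = (x + 1)^2(x + 4)^2.

{M1, M3}: invariant factors x^2(x + 3)^2.

{M2}: invariant factors (x + 1)^2(x + 4)^2.

{M4, M5}: invariant factors x + 4, (x + 1)^2(x + 4).

Matrices are similar if and only if their invariant-factor lists agree; the partition into similarity classes is {M1, M3}, {M2}, {M4, M5}.

3 classes: {M1, M3}, {M2}, {M4, M5}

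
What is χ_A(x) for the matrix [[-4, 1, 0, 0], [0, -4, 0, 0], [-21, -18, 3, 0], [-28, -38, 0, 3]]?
χ_A(x) = (x - 3)^2(x + 4)^2

xI - A = [[x + 4, -1, 0, 0], [0, x + 4, 0, 0], [21, 18, x - 3, 0], [28, 38, 0, x - 3]].

Expanding det(xI - A) along the first row:
det(xI - A) = + (x + 4)·det([[x + 4, 0, 0], [18, x - 3, 0], [38, 0, x - 3]]) - (-1)·det([[0, 0, 0], [21, x - 3, 0], [28, 0, x - 3]]) + (0)·det([[0, x + 4, 0], [21, 18, 0], [28, 38, x - 3]]) - (0)·det([[0, x + 4, 0], [21, 18, x - 3], [28, 38, 0]]).

Evaluating gives χ_A(x) = x^4 + 2x^3 - 23x^2 - 24x + 144 = (x - 3)^2(x + 4)^2.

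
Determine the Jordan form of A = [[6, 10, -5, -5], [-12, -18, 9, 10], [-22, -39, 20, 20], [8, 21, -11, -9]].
The characteristic polynomial is det(xI - A) = (x - 1)^3(x + 4), so the eigenvalues are -4 (algebraic multiplicity 1), 1 (algebraic multiplicity 3).

For λ = -4: algebraic multiplicity 1 gives one 1×1 block.

For λ = 1: rank(A - I) = 2, rank((A - I)^2) = 1. The eigenspace has dimension 4 - 2 = 2, so there are 2 Jordan blocks; the rank sequence gives block sizes [2, 1].

Assembling the blocks gives the Jordan form J above.

J = [[-4, 0, 0, 0], [0, 1, 1, 0], [0, 0, 1, 0], [0, 0, 0, 1]]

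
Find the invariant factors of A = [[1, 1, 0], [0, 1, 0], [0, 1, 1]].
The Jordan structure of A has elementary divisors (x - 1)^2, (x - 1). Arranging the block sizes at each eigenvalue in decreasing order and taking row products gives the invariant factors.

Invariant factors (smallest first, each dividing the next): x - 1, (x - 1)^2.

Check: the last factor (x - 1)^2 is the minimal polynomial, and the product (x - 1)^3 is the characteristic polynomial.

x - 1, (x - 1)^2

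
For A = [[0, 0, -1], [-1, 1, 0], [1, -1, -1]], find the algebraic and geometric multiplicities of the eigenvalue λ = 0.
algebraic multiplicity 3, geometric multiplicity 1

The characteristic polynomial is x^3, so the factor x appears with exponent 3: the algebraic multiplicity is 3.

rank(A) = 2, so the eigenspace has dimension 3 - 2 = 1: the geometric multiplicity is 1.

Since 1 < 3, A is not diagonalizable.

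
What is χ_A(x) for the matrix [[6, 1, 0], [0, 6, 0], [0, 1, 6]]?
xI - A = [[x - 6, -1, 0], [0, x - 6, 0], [0, -1, x - 6]].

Expanding det(xI - A) along the first row:
det(xI - A) = + (x - 6)·det([[x - 6, 0], [-1, x - 6]]) - (-1)·det([[0, 0], [0, x - 6]]) + (0)·det([[0, x - 6], [0, -1]]).

Evaluating gives χ_A(x) = x^3 - 18x^2 + 108x - 216 = (x - 6)^3.

χ_A(x) = (x - 6)^3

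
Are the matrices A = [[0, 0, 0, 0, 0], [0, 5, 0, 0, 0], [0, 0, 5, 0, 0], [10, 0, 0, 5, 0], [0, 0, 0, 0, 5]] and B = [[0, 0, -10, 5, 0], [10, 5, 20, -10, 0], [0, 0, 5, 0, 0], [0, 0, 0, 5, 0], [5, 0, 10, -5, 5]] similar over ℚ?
Two matrices over a field are similar if and only if they have the same invariant factors.

Both A and B have characteristic polynomial x(x - 5)^4 and minimal polynomial x(x - 5). Computing further, both have invariant factors x - 5, x - 5, x - 5, x(x - 5). Hence A and B are similar.

Yes.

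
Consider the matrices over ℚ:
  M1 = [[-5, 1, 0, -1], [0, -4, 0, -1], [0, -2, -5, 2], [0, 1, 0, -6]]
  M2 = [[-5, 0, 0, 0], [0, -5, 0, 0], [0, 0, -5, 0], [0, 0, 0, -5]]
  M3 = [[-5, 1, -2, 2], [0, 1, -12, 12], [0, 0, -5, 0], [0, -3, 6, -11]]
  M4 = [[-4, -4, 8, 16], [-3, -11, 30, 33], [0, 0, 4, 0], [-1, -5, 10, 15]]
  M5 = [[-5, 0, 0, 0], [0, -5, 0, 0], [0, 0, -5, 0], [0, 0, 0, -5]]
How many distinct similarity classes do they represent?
Characteristic polynomials: χ_{M1} = (x + 5)^4, χ_{M2} = (x + 5)^4, χ_{M3} = (x + 5)^4, χ_{M4} = (x - 4)^2(x + 2)^2, χ_{M5} = (x + 5)^4.

{M1, M3}: invariant factors x + 5, x + 5, (x + 5)^2.

{M2, M5}: invariant factors x + 5, x + 5, x + 5, x + 5.

{M4}: invariant factors x - 4, (x - 4)(x + 2)^2.

Matrices are similar if and only if their invariant-factor lists agree; the partition into similarity classes is {M1, M3}, {M2, M5}, {M4}.

3 classes: {M1, M3}, {M2, M5}, {M4}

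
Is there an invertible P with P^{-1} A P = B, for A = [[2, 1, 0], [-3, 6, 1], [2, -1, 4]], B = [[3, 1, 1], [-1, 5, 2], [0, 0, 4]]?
Yes.

Two matrices over a field are similar if and only if they have the same invariant factors.

Both A and B have characteristic polynomial (x - 4)^3 and minimal polynomial (x - 4)^3. Computing further, both have invariant factors (x - 4)^3. Hence A and B are similar.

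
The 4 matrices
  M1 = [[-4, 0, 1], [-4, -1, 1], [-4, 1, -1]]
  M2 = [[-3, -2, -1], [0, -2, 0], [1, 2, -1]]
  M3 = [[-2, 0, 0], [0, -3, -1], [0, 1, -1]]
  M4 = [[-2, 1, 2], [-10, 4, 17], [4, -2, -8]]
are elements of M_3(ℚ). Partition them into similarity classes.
Characteristic polynomials: χ_{M1} = (x + 2)^3, χ_{M2} = (x + 2)^3, χ_{M3} = (x + 2)^3, χ_{M4} = (x + 2)^3.

{M1, M4}: invariant factors (x + 2)^3.

{M2, M3}: invariant factors x + 2, (x + 2)^2.

Matrices are similar if and only if their invariant-factor lists agree; the partition into similarity classes is {M1, M4}, {M2, M3}.

2 classes: {M1, M4}, {M2, M3}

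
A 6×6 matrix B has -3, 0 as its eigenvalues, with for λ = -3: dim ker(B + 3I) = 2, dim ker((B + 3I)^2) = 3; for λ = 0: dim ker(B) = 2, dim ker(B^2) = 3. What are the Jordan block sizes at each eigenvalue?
Jordan blocks: (-3, 2), (-3, 1), (0, 2), (0, 1)

λ = -3: successive nullity increments [2, 1] count blocks of size ≥ k; block sizes are [2, 1].
λ = 0: successive nullity increments [2, 1] count blocks of size ≥ k; block sizes are [2, 1].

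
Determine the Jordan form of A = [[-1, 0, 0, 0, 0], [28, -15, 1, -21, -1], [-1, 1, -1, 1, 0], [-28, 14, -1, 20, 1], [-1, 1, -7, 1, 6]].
J = [[-1, 1, 0, 0, 0], [0, -1, 0, 0, 0], [0, 0, -1, 0, 0], [0, 0, 0, 6, 1], [0, 0, 0, 0, 6]]

The characteristic polynomial is det(xI - A) = (x - 6)^2(x + 1)^3, so the eigenvalues are -1 (algebraic multiplicity 3), 6 (algebraic multiplicity 2).

For λ = -1: rank(A + I) = 3, rank((A + I)^2) = 2. The eigenspace has dimension 5 - 3 = 2, so there are 2 Jordan blocks; the rank sequence gives block sizes [2, 1].

For λ = 6: rank(A - 6I) = 4, rank((A - 6I)^2) = 3. The eigenspace has dimension 5 - 4 = 1, so there is 1 Jordan block; the rank sequence gives block sizes [2].

Assembling the blocks gives the Jordan form J above.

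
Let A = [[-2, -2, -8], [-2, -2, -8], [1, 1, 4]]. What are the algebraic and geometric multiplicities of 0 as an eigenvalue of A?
The characteristic polynomial is x^3, so the factor x appears with exponent 3: the algebraic multiplicity is 3.

rank(A) = 1, so the eigenspace has dimension 3 - 1 = 2: the geometric multiplicity is 2.

Since 2 < 3, A is not diagonalizable.

algebraic multiplicity 3, geometric multiplicity 2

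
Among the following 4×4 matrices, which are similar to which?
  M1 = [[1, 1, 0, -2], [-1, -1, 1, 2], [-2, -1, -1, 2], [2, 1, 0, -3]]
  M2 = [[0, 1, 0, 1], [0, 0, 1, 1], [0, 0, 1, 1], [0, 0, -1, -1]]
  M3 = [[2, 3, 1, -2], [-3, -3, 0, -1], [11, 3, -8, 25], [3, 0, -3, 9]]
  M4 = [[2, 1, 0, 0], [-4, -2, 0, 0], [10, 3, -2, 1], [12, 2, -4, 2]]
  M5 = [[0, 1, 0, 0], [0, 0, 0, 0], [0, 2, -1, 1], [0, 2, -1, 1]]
Characteristic polynomials: χ_{M1} = (x + 1)^4, χ_{M2} = x^4, χ_{M3} = x^4, χ_{M4} = x^4, χ_{M5} = x^4.

{M1}: invariant factors x + 1, (x + 1)^3.

{M2, M3, M4, M5}: invariant factors x^2, x^2.

Matrices are similar if and only if their invariant-factor lists agree; the partition into similarity classes is {M1}, {M2, M3, M4, M5}.

2 classes: {M1}, {M2, M3, M4, M5}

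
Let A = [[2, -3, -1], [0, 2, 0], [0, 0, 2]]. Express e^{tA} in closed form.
e^{tA} = [[e^{2*t}, -3*t*e^{2*t}, -t*e^{2*t}], [0, e^{2*t}, 0], [0, 0, e^{2*t}]]

A has Jordan form J = [[2, 1, 0], [0, 2, 0], [0, 0, 2]] with A = PJP^{-1}, so e^{tA} = P e^{tJ} P^{-1}.

For a Jordan block J_k(λ), e^{tJ_k(λ)} = e^{λt} · (I + tN + t^2 N^2/2! + ... + t^{k-1} N^{k-1}/(k-1)!) where N is the nilpotent superdiagonal part.

Assembling the blocks and conjugating back gives the entries of e^{tA} as shown above.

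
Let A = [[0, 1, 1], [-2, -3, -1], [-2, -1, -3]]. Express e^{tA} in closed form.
e^{tA} = [[(2*t + 1)*e^{-2*t}, t*e^{-2*t}, t*e^{-2*t}], [-2*t*e^{-2*t}, (1 - t)*e^{-2*t}, -t*e^{-2*t}], [-2*t*e^{-2*t}, -t*e^{-2*t}, (1 - t)*e^{-2*t}]]

A has Jordan form J = [[-2, 1, 0], [0, -2, 0], [0, 0, -2]] with A = PJP^{-1}, so e^{tA} = P e^{tJ} P^{-1}.

For a Jordan block J_k(λ), e^{tJ_k(λ)} = e^{λt} · (I + tN + t^2 N^2/2! + ... + t^{k-1} N^{k-1}/(k-1)!) where N is the nilpotent superdiagonal part.

Assembling the blocks and conjugating back gives the entries of e^{tA} as shown above.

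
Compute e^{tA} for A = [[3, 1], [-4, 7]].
e^{tA} = [[(1 - 2*t)*e^{5*t}, t*e^{5*t}], [-4*t*e^{5*t}, (2*t + 1)*e^{5*t}]]

A has Jordan form J = [[5, 1], [0, 5]] with A = PJP^{-1}, so e^{tA} = P e^{tJ} P^{-1}.

For a Jordan block J_k(λ), e^{tJ_k(λ)} = e^{λt} · (I + tN + t^2 N^2/2! + ... + t^{k-1} N^{k-1}/(k-1)!) where N is the nilpotent superdiagonal part.

Assembling the blocks and conjugating back gives the entries of e^{tA} as shown above.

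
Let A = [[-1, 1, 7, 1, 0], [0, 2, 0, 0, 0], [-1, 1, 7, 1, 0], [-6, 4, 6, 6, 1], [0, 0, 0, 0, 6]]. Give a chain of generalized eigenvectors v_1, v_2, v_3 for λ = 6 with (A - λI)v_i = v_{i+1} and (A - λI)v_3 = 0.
We seek v_1 ∈ ker((A - 6I)^3) \ ker((A - 6I)^2), then set v_{i+1} = (A - 6I) v_i.

One such chain is v_1 = [[0, 0, 0, 0, 1]]^T, v_2 = [[0, 0, 0, 1, 0]]^T, v_3 = [[1, 0, 1, 0, 0]]^T. Check: (A - 6I) v_3 = [[0, 0, 0, 0, 0]]^T = 0.

v_1 = [[0, 0, 0, 0, 1]]^T, v_2 = [[0, 0, 0, 1, 0]]^T, v_3 = [[1, 0, 1, 0, 0]]^T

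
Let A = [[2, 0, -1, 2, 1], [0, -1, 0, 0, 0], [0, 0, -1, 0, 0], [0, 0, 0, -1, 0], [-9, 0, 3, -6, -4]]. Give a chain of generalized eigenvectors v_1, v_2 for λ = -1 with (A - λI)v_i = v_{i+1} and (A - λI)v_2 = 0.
v_1 = [[0, 0, 0, 0, 1]]^T, v_2 = [[1, 0, 0, 0, -3]]^T

We seek v_1 ∈ ker((A + I)^2) \ ker(A + I), then set v_{i+1} = (A + I) v_i.

One such chain is v_1 = [[0, 0, 0, 0, 1]]^T, v_2 = [[1, 0, 0, 0, -3]]^T. Check: (A + I) v_2 = [[0, 0, 0, 0, 0]]^T = 0.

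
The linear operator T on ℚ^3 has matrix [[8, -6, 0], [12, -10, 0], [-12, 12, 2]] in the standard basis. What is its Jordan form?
J = [[-4, 0, 0], [0, 2, 0], [0, 0, 2]]

The characteristic polynomial is det(xI - A) = (x - 2)^2(x + 4), so the eigenvalues are -4 (algebraic multiplicity 1), 2 (algebraic multiplicity 2).

For λ = -4: algebraic multiplicity 1 gives one 1×1 block.

For λ = 2: rank(A - 2I) = 1. The eigenspace has dimension 3 - 1 = 2, so there are 2 Jordan blocks; the rank sequence gives block sizes [1, 1].

Assembling the blocks gives the Jordan form J above.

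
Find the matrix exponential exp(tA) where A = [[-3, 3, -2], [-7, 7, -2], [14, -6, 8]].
A has Jordan form J = [[4, 1, 0], [0, 4, 0], [0, 0, 4]] with A = PJP^{-1}, so e^{tA} = P e^{tJ} P^{-1}.

For a Jordan block J_k(λ), e^{tJ_k(λ)} = e^{λt} · (I + tN + t^2 N^2/2! + ... + t^{k-1} N^{k-1}/(k-1)!) where N is the nilpotent superdiagonal part.

Assembling the blocks and conjugating back gives the entries of e^{tA} as shown above.

e^{tA} = [[(1 - 7*t)*e^{4*t}, 3*t*e^{4*t}, -2*t*e^{4*t}], [-7*t*e^{4*t}, (3*t + 1)*e^{4*t}, -2*t*e^{4*t}], [14*t*e^{4*t}, -6*t*e^{4*t}, (4*t + 1)*e^{4*t}]]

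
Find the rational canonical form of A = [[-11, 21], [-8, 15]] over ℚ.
R = [[0, -3], [1, 4]]

The invariant factors of A (the non-unit diagonal entries of the Smith normal form of xI - A over ℚ[x]) are (x - 3)(x - 1), each dividing the next. The characteristic polynomial is their product, (x - 3)(x - 1).

The rational canonical form is the block-diagonal matrix of companion matrices C(f_i):
R = [[0, -3], [1, 4]].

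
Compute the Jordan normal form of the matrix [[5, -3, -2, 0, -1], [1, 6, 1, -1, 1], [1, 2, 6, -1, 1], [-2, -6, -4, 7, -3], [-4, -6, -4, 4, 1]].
J = [[5, 1, 0, 0, 0], [0, 5, 1, 0, 0], [0, 0, 5, 0, 0], [0, 0, 0, 5, 1], [0, 0, 0, 0, 5]]

The characteristic polynomial is det(xI - A) = (x - 5)^5, so the eigenvalues are 5 (algebraic multiplicity 5).

For λ = 5: rank(A - 5I) = 3, rank((A - 5I)^2) = 1, rank((A - 5I)^3) = 0. The eigenspace has dimension 5 - 3 = 2, so there are 2 Jordan blocks; the rank sequence gives block sizes [3, 2].

Assembling the blocks gives the Jordan form J above.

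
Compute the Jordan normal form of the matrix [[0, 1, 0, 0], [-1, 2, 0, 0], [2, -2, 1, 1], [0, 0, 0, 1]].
J = [[1, 1, 0, 0], [0, 1, 0, 0], [0, 0, 1, 1], [0, 0, 0, 1]]

The characteristic polynomial is det(xI - A) = (x - 1)^4, so the eigenvalues are 1 (algebraic multiplicity 4).

For λ = 1: rank(A - I) = 2, rank((A - I)^2) = 0. The eigenspace has dimension 4 - 2 = 2, so there are 2 Jordan blocks; the rank sequence gives block sizes [2, 2].

Assembling the blocks gives the Jordan form J above.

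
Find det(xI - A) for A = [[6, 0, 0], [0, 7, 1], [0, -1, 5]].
xI - A = [[x - 6, 0, 0], [0, x - 7, -1], [0, 1, x - 5]].

Expanding det(xI - A) along the first row:
det(xI - A) = + (x - 6)·det([[x - 7, -1], [1, x - 5]]) - (0)·det([[0, -1], [0, x - 5]]) + (0)·det([[0, x - 7], [0, 1]]).

Evaluating gives χ_A(x) = x^3 - 18x^2 + 108x - 216 = (x - 6)^3.

χ_A(x) = (x - 6)^3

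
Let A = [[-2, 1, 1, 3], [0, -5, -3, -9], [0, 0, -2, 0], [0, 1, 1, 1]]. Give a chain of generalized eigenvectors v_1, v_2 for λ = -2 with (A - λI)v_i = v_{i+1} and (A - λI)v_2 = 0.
We seek v_1 ∈ ker((A + 2I)^2) \ ker(A + 2I), then set v_{i+1} = (A + 2I) v_i.

One such chain is v_1 = [[0, -11, 0, 4]]^T, v_2 = [[1, -3, 0, 1]]^T. Check: (A + 2I) v_2 = [[0, 0, 0, 0]]^T = 0.

v_1 = [[0, -11, 0, 4]]^T, v_2 = [[1, -3, 0, 1]]^T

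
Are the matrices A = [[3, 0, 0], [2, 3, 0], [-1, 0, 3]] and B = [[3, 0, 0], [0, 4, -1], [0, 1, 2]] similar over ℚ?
Yes.

Two matrices over a field are similar if and only if they have the same invariant factors.

Both A and B have characteristic polynomial (x - 3)^3 and minimal polynomial (x - 3)^2. Computing further, both have invariant factors x - 3, (x - 3)^2. Hence A and B are similar.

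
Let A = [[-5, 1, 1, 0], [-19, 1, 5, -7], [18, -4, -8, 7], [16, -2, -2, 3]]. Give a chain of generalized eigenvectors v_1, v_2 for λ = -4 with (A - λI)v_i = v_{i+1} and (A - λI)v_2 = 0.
We seek v_1 ∈ ker((A + 4I)^2) \ ker(A + 4I), then set v_{i+1} = (A + 4I) v_i.

One such chain is v_1 = [[0, 1, 0, 0]]^T, v_2 = [[1, 5, -4, -2]]^T. Check: (A + 4I) v_2 = [[0, 0, 0, 0]]^T = 0.

v_1 = [[0, 1, 0, 0]]^T, v_2 = [[1, 5, -4, -2]]^T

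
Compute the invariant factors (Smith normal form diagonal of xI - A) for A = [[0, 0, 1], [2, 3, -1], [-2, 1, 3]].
The Jordan structure of A has elementary divisors (x - 2)^3. Arranging the block sizes at each eigenvalue in decreasing order and taking row products gives the invariant factors.

Invariant factors (smallest first, each dividing the next): (x - 2)^3.

Check: the last factor (x - 2)^3 is the minimal polynomial, and the product (x - 2)^3 is the characteristic polynomial.

(x - 2)^3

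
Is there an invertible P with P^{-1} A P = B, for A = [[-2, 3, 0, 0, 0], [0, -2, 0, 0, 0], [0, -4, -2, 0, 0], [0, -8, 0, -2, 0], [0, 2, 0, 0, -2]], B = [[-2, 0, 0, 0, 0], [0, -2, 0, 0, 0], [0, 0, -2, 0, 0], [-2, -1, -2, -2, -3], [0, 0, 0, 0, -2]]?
Two matrices over a field are similar if and only if they have the same invariant factors.

Both A and B have characteristic polynomial (x + 2)^5 and minimal polynomial (x + 2)^2. Computing further, both have invariant factors x + 2, x + 2, x + 2, (x + 2)^2. Hence A and B are similar.

Yes.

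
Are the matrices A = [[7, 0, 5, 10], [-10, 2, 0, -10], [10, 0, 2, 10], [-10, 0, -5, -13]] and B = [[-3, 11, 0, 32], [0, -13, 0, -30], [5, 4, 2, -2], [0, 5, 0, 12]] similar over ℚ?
Both have characteristic polynomial (x - 2)^2(x + 3)^2, but the minimal polynomial of A is (x - 2)(x + 3) while the minimal polynomial of B is (x - 2)(x + 3)^2. The minimal polynomial is a similarity invariant, so A and B are not similar.

No.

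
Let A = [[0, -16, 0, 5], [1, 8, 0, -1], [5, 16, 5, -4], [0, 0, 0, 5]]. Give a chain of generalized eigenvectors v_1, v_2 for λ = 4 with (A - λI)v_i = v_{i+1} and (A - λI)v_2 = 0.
v_1 = [[1, 0, -1, 0]]^T, v_2 = [[-4, 1, 4, 0]]^T

We seek v_1 ∈ ker((A - 4I)^2) \ ker(A - 4I), then set v_{i+1} = (A - 4I) v_i.

One such chain is v_1 = [[1, 0, -1, 0]]^T, v_2 = [[-4, 1, 4, 0]]^T. Check: (A - 4I) v_2 = [[0, 0, 0, 0]]^T = 0.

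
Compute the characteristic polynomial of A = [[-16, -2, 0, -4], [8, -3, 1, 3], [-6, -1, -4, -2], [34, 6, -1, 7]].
xI - A = [[x + 16, 2, 0, 4], [-8, x + 3, -1, -3], [6, 1, x + 4, 2], [-34, -6, 1, x - 7]].

Expanding det(xI - A) along the first row:
det(xI - A) = + (x + 16)·det([[x + 3, -1, -3], [1, x + 4, 2], [-6, 1, x - 7]]) - (2)·det([[-8, -1, -3], [6, x + 4, 2], [-34, 1, x - 7]]) + (0)·det([[-8, x + 3, -3], [6, 1, 2], [-34, -6, x - 7]]) - (4)·det([[-8, x + 3, -1], [6, 1, x + 4], [-34, -6, 1]]).

Evaluating gives χ_A(x) = x^4 + 16x^3 + 96x^2 + 256x + 256 = (x + 4)^4.

χ_A(x) = (x + 4)^4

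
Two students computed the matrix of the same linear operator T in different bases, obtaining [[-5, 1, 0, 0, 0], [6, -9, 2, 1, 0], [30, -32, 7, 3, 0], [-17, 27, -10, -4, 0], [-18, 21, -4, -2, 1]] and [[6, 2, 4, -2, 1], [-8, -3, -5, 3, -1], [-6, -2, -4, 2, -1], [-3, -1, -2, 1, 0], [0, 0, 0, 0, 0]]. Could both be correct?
trace(A) = -10 but trace(B) = 0. The trace is a similarity invariant, so A and B are not similar.

No.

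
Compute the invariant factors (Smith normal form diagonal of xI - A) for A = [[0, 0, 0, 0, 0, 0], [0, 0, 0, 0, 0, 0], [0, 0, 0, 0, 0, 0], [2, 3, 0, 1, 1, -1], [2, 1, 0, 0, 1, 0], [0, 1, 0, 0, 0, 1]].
x, x(x - 1), x(x - 1)^2

The Jordan structure of A has elementary divisors x, x, x, (x - 1)^2, (x - 1). Arranging the block sizes at each eigenvalue in decreasing order and taking row products gives the invariant factors.

Invariant factors (smallest first, each dividing the next): x, x(x - 1), x(x - 1)^2.

Check: the last factor x(x - 1)^2 is the minimal polynomial, and the product x^3(x - 1)^3 is the characteristic polynomial.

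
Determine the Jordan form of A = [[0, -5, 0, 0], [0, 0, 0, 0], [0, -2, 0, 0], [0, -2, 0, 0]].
J = [[0, 1, 0, 0], [0, 0, 0, 0], [0, 0, 0, 0], [0, 0, 0, 0]]

The characteristic polynomial is det(xI - A) = x^4, so the eigenvalues are 0 (algebraic multiplicity 4).

For λ = 0: rank(A) = 1, rank(A^2) = 0. The eigenspace has dimension 4 - 1 = 3, so there are 3 Jordan blocks; the rank sequence gives block sizes [2, 1, 1].

Assembling the blocks gives the Jordan form J above.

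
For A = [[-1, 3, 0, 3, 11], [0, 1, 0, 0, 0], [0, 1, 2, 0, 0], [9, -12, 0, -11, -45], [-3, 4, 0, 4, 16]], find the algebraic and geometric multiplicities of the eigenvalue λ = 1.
algebraic multiplicity 3, geometric multiplicity 2

The characteristic polynomial is (x - 2)^2(x - 1)^3, so the factor x - 1 appears with exponent 3: the algebraic multiplicity is 3.

rank(A - I) = 3, so the eigenspace has dimension 5 - 3 = 2: the geometric multiplicity is 2.

Since 2 < 3, A is not diagonalizable.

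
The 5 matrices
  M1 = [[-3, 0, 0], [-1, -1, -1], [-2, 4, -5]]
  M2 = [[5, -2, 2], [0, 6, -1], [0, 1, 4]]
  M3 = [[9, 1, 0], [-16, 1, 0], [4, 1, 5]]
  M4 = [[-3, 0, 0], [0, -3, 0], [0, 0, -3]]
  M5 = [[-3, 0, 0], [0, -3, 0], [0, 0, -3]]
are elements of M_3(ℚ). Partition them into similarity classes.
Characteristic polynomials: χ_{M1} = (x + 3)^3, χ_{M2} = (x - 5)^3, χ_{M3} = (x - 5)^3, χ_{M4} = (x + 3)^3, χ_{M5} = (x + 3)^3.

{M1}: invariant factors x + 3, (x + 3)^2.

{M2, M3}: invariant factors x - 5, (x - 5)^2.

{M4, M5}: invariant factors x + 3, x + 3, x + 3.

Matrices are similar if and only if their invariant-factor lists agree; the partition into similarity classes is {M1}, {M2, M3}, {M4, M5}.

3 classes: {M1}, {M2, M3}, {M4, M5}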